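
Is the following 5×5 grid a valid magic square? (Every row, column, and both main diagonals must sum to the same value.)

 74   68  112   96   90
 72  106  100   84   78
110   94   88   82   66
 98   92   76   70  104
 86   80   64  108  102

Yes

Row 1: 74 + 68 + 112 + 96 + 90 = 440.
Row 2: 72 + 106 + 100 + 84 + 78 = 440.
Row 3: 110 + 94 + 88 + 82 + 66 = 440.
Row 4: 98 + 92 + 76 + 70 + 104 = 440.
Row 5: 86 + 80 + 64 + 108 + 102 = 440.
Column 1: 74 + 72 + 110 + 98 + 86 = 440.
Column 2: 68 + 106 + 94 + 92 + 80 = 440.
Column 3: 112 + 100 + 88 + 76 + 64 = 440.
Column 4: 96 + 84 + 82 + 70 + 108 = 440.
Column 5: 90 + 78 + 66 + 104 + 102 = 440.
Main diagonal: 74 + 106 + 88 + 70 + 102 = 440.
Anti-diagonal: 90 + 84 + 88 + 92 + 86 = 440.
All lines sum to 440.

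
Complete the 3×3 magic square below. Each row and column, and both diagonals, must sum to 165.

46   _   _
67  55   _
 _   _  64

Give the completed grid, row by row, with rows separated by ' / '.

From row 2, 165 − (67 + 55) gives (2,3) = 43.
Column 1 must total 165; the given cells sum to 113, so (3,1) = 52.
Column 3 must total 165; the given cells sum to 107, so (1,3) = 58.
Row 1: 46 + 58 + ? = 165, so (1,2) = 61.
From row 3, 165 − (52 + 64) gives (3,2) = 49.

46 61 58 / 67 55 43 / 52 49 64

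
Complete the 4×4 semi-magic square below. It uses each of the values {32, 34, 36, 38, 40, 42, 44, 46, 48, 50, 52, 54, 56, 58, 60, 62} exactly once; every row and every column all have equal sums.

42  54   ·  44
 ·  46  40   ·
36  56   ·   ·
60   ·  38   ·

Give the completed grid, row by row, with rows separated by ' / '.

42 54 48 44 / 50 46 40 52 / 36 56 62 34 / 60 32 38 58

The 16 entries sum to 752, so each line sums to 752/4 = 188.
Row 1 needs 188; the known cells sum to 140, so (1,3) = 48.
Column 1: 42 + 36 + 60 + ? = 188, so (2,1) = 50.
From column 2, 188 − (54 + 46 + 56) gives (4,2) = 32.
The remaining cell in column 3 is (3,3) = 188 − 126 = 62.
From row 2, 188 − (50 + 46 + 40) gives (2,4) = 52.
Row 3 must total 188; the given cells sum to 154, so (3,4) = 34.
Row 4: 60 + 32 + 38 + ? = 188, so (4,4) = 58.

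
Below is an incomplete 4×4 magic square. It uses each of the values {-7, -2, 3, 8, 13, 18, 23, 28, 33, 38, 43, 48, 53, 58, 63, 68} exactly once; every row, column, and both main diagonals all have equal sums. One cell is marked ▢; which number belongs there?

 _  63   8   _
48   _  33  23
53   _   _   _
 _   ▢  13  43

The 16 entries sum to 488, so each line sums to 488/4 = 122.
Row 2 must total 122; the given cells sum to 104, so (2,2) = 18.
The remaining cell in column 3 is (3,3) = 122 − 54 = 68.
Main diagonal: 18 + 68 + 43 + ? = 122, so (1,1) = -7.
The remaining cell in row 1 is (1,4) = 122 − 64 = 58.
From column 1, 122 − (-7 + 48 + 53) gives (4,1) = 28.
Column 4 needs 122; the known cells sum to 124, so (3,4) = -2.
The remaining cell in anti-diagonal is (3,2) = 122 − 119 = 3.
Row 4: 28 + 13 + 43 + ? = 122, so (4,2) = 38.

38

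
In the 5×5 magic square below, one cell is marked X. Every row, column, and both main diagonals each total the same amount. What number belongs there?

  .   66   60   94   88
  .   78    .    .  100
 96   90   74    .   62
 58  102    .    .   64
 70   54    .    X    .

Column 2 is complete and sums to 390; that is the magic constant.
Row 1: 66 + 60 + 94 + 88 + ? = 390, so (1,1) = 82.
Row 3 needs 390; the known cells sum to 322, so (3,4) = 68.
The remaining cell in column 1 is (2,1) = 390 − 306 = 84.
The remaining cell in column 5 is (5,5) = 390 − 314 = 76.
Main diagonal: 82 + 78 + 74 + 76 + ? = 390, so (4,4) = 80.
Anti-diagonal needs 390; the known cells sum to 334, so (2,4) = 56.
The remaining cell in row 2 is (2,3) = 390 − 318 = 72.
Using row 4: 58 + 102 + 80 + 64 + ? → (4,3) = 390 − 304 = 86.
Column 3 must total 390; the given cells sum to 292, so (5,3) = 98.
Column 4: 94 + 56 + 68 + 80 + ? = 390, so (5,4) = 92.

92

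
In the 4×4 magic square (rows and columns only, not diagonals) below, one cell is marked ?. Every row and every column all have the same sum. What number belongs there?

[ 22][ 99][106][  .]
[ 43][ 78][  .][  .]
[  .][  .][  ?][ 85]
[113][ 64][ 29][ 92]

Row 4 is complete and sums to 298; that is the magic constant.
Row 1 needs 298; the known cells sum to 227, so (1,4) = 71.
The remaining cell in column 1 is (3,1) = 298 − 178 = 120.
From column 2, 298 − (99 + 78 + 64) gives (3,2) = 57.
Using column 4: 71 + 85 + 92 + ? → (2,4) = 298 − 248 = 50.
Using row 2: 43 + 78 + 50 + ? → (2,3) = 298 − 171 = 127.
The remaining cell in row 3 is (3,3) = 298 − 262 = 36.

36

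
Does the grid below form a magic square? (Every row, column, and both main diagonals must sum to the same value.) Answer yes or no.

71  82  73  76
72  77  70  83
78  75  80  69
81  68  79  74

Yes

Row 1: 71 + 82 + 73 + 76 = 302.
Row 2: 72 + 77 + 70 + 83 = 302.
Row 3: 78 + 75 + 80 + 69 = 302.
Row 4: 81 + 68 + 79 + 74 = 302.
Column 1: 71 + 72 + 78 + 81 = 302.
Column 2: 82 + 77 + 75 + 68 = 302.
Column 3: 73 + 70 + 80 + 79 = 302.
Column 4: 76 + 83 + 69 + 74 = 302.
Main diagonal: 71 + 77 + 80 + 74 = 302.
Anti-diagonal: 76 + 70 + 75 + 81 = 302.
All lines sum to 302.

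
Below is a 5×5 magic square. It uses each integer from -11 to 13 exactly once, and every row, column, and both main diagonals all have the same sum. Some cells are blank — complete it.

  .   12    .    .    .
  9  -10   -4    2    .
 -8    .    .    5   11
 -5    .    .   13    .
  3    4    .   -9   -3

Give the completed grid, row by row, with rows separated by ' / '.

The entries are -11 through 13, which sum to 25, so each line sums to 25/5 = 5.
The remaining cell in row 2 is (2,5) = 5 − (-3) = 8.
Row 5 must total 5; the given cells sum to -5, so (5,3) = 10.
Column 1 needs 5; the known cells sum to -1, so (1,1) = 6.
Column 4 needs 5; the known cells sum to 11, so (1,4) = -6.
Using main diagonal: 6 + (-10) + 13 + (-3) + ? → (3,3) = 5 − 6 = -1.
The remaining cell in row 3 is (3,2) = 5 − 7 = -2.
Using column 2: 12 + (-10) + (-2) + 4 + ? → (4,2) = 5 − 4 = 1.
Anti-diagonal: 2 + (-1) + 1 + 3 + ? = 5, so (1,5) = 0.
Row 1 must total 5; the given cells sum to 12, so (1,3) = -7.
Column 3 needs 5; the known cells sum to -2, so (4,3) = 7.
Column 5: 0 + 8 + 11 + (-3) + ? = 5, so (4,5) = -11.

6 12 -7 -6 0 / 9 -10 -4 2 8 / -8 -2 -1 5 11 / -5 1 7 13 -11 / 3 4 10 -9 -3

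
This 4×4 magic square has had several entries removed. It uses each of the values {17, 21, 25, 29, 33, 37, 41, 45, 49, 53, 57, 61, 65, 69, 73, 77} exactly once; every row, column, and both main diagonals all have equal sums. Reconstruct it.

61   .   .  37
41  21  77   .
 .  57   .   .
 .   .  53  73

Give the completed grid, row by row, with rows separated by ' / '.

The 16 entries sum to 752, so each line sums to 752/4 = 188.
Row 2 needs 188; the known cells sum to 139, so (2,4) = 49.
From column 4, 188 − (37 + 49 + 73) gives (3,4) = 29.
Main diagonal: 61 + 21 + 73 + ? = 188, so (3,3) = 33.
The remaining cell in anti-diagonal is (4,1) = 188 − 171 = 17.
Row 3 needs 188; the known cells sum to 119, so (3,1) = 69.
Using row 4: 17 + 53 + 73 + ? → (4,2) = 188 − 143 = 45.
Using column 2: 21 + 57 + 45 + ? → (1,2) = 188 − 123 = 65.
From column 3, 188 − (77 + 33 + 53) gives (1,3) = 25.

61 65 25 37 / 41 21 77 49 / 69 57 33 29 / 17 45 53 73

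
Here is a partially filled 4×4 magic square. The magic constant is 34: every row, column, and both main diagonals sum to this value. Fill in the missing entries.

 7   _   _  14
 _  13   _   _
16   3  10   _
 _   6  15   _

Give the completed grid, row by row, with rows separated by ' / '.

7 12 1 14 / 2 13 8 11 / 16 3 10 5 / 9 6 15 4

Row 3: 16 + 3 + 10 + ? = 34, so (3,4) = 5.
Using column 2: 13 + 3 + 6 + ? → (1,2) = 34 − 22 = 12.
Main diagonal: 7 + 13 + 10 + ? = 34, so (4,4) = 4.
From row 1, 34 − (7 + 12 + 14) gives (1,3) = 1.
The remaining cell in row 4 is (4,1) = 34 − 25 = 9.
Using column 1: 7 + 16 + 9 + ? → (2,1) = 34 − 32 = 2.
From column 3, 34 − (1 + 10 + 15) gives (2,3) = 8.
Column 4 needs 34; the known cells sum to 23, so (2,4) = 11.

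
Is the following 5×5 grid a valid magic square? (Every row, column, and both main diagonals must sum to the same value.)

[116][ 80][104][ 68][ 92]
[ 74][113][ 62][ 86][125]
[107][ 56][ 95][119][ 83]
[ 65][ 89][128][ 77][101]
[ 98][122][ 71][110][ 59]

Row 1: 116 + 80 + 104 + 68 + 92 = 460.
Row 2: 74 + 113 + 62 + 86 + 125 = 460.
Row 3: 107 + 56 + 95 + 119 + 83 = 460.
Row 4: 65 + 89 + 128 + 77 + 101 = 460.
Row 5: 98 + 122 + 71 + 110 + 59 = 460.
Column 1: 116 + 74 + 107 + 65 + 98 = 460.
Column 2: 80 + 113 + 56 + 89 + 122 = 460.
Column 3: 104 + 62 + 95 + 128 + 71 = 460.
Column 4: 68 + 86 + 119 + 77 + 110 = 460.
Column 5: 92 + 125 + 83 + 101 + 59 = 460.
Main diagonal: 116 + 113 + 95 + 77 + 59 = 460.
Anti-diagonal: 92 + 86 + 95 + 89 + 98 = 460.
All lines sum to 460.

Yes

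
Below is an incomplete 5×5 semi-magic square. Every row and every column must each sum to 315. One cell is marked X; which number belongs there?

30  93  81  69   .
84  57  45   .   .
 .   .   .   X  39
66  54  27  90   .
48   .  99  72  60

Row 1: 30 + 93 + 81 + 69 + ? = 315, so (1,5) = 42.
Using row 4: 66 + 54 + 27 + 90 + ? → (4,5) = 315 − 237 = 78.
Row 5 needs 315; the known cells sum to 279, so (5,2) = 36.
From column 1, 315 − (30 + 84 + 66 + 48) gives (3,1) = 87.
From column 2, 315 − (93 + 57 + 54 + 36) gives (3,2) = 75.
Using column 3: 81 + 45 + 27 + 99 + ? → (3,3) = 315 − 252 = 63.
Column 5: 42 + 39 + 78 + 60 + ? = 315, so (2,5) = 96.
From row 2, 315 − (84 + 57 + 45 + 96) gives (2,4) = 33.
Row 3 must total 315; the given cells sum to 264, so (3,4) = 51.

51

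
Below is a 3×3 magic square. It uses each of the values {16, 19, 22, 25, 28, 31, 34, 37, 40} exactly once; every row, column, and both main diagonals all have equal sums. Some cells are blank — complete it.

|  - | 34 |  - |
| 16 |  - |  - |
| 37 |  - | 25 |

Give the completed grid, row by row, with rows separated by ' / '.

31 34 19 / 16 28 40 / 37 22 25

The 9 entries sum to 252, so each line sums to 252/3 = 84.
Using row 3: 37 + 25 + ? → (3,2) = 84 − 62 = 22.
Column 1 must total 84; the given cells sum to 53, so (1,1) = 31.
Column 2 needs 84; the known cells sum to 56, so (2,2) = 28.
Anti-diagonal must total 84; the given cells sum to 65, so (1,3) = 19.
From row 2, 84 − (16 + 28) gives (2,3) = 40.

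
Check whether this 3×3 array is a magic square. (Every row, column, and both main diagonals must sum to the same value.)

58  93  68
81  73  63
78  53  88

Row 1: 58 + 93 + 68 = 219.
Row 2: 81 + 73 + 63 = 217.
Row 3: 78 + 53 + 88 = 219.
Column 1: 58 + 81 + 78 = 217.
Column 2: 93 + 73 + 53 = 219.
Column 3: 68 + 63 + 88 = 219.
Main diagonal: 58 + 73 + 88 = 219.
Anti-diagonal: 68 + 73 + 78 = 219.

No — column 1 sums to 217 but anti-diagonal sums to 219.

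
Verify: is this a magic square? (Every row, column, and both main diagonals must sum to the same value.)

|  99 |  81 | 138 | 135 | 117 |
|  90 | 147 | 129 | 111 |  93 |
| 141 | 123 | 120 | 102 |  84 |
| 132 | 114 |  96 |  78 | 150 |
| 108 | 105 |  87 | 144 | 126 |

Yes

Row 1: 99 + 81 + 138 + 135 + 117 = 570.
Row 2: 90 + 147 + 129 + 111 + 93 = 570.
Row 3: 141 + 123 + 120 + 102 + 84 = 570.
Row 4: 132 + 114 + 96 + 78 + 150 = 570.
Row 5: 108 + 105 + 87 + 144 + 126 = 570.
Column 1: 99 + 90 + 141 + 132 + 108 = 570.
Column 2: 81 + 147 + 123 + 114 + 105 = 570.
Column 3: 138 + 129 + 120 + 96 + 87 = 570.
Column 4: 135 + 111 + 102 + 78 + 144 = 570.
Column 5: 117 + 93 + 84 + 150 + 126 = 570.
Main diagonal: 99 + 147 + 120 + 78 + 126 = 570.
Anti-diagonal: 117 + 111 + 120 + 114 + 108 = 570.
All lines sum to 570.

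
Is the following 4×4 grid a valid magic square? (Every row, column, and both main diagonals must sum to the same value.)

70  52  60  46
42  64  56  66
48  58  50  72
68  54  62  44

Yes

Row 1: 70 + 52 + 60 + 46 = 228.
Row 2: 42 + 64 + 56 + 66 = 228.
Row 3: 48 + 58 + 50 + 72 = 228.
Row 4: 68 + 54 + 62 + 44 = 228.
Column 1: 70 + 42 + 48 + 68 = 228.
Column 2: 52 + 64 + 58 + 54 = 228.
Column 3: 60 + 56 + 50 + 62 = 228.
Column 4: 46 + 66 + 72 + 44 = 228.
Main diagonal: 70 + 64 + 50 + 44 = 228.
Anti-diagonal: 46 + 56 + 58 + 68 = 228.
All lines sum to 228.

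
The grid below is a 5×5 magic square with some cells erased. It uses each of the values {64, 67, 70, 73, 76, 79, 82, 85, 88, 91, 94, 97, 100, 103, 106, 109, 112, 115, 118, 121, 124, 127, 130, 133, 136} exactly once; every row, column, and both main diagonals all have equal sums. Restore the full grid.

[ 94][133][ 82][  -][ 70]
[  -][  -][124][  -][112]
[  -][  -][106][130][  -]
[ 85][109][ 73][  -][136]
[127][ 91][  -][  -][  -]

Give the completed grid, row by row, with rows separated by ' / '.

The 25 entries sum to 2500, so each line sums to 2500/5 = 500.
The remaining cell in row 1 is (1,4) = 500 − 379 = 121.
Row 4 needs 500; the known cells sum to 403, so (4,4) = 97.
Column 3 must total 500; the given cells sum to 385, so (5,3) = 115.
Using anti-diagonal: 70 + 106 + 109 + 127 + ? → (2,4) = 500 − 412 = 88.
Column 4 must total 500; the given cells sum to 436, so (5,4) = 64.
Row 5 must total 500; the given cells sum to 397, so (5,5) = 103.
From column 5, 500 − (70 + 112 + 136 + 103) gives (3,5) = 79.
Using main diagonal: 94 + 106 + 97 + 103 + ? → (2,2) = 500 − 400 = 100.
Using row 2: 100 + 124 + 88 + 112 + ? → (2,1) = 500 − 424 = 76.
Column 1: 94 + 76 + 85 + 127 + ? = 500, so (3,1) = 118.
Column 2: 133 + 100 + 109 + 91 + ? = 500, so (3,2) = 67.

94 133 82 121 70 / 76 100 124 88 112 / 118 67 106 130 79 / 85 109 73 97 136 / 127 91 115 64 103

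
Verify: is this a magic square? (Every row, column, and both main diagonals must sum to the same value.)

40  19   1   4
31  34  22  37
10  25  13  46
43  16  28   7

No — column 3 sums to 64 but anti-diagonal sums to 94.

Row 1: 40 + 19 + 1 + 4 = 64.
Row 2: 31 + 34 + 22 + 37 = 124.
Row 3: 10 + 25 + 13 + 46 = 94.
Row 4: 43 + 16 + 28 + 7 = 94.
Column 1: 40 + 31 + 10 + 43 = 124.
Column 2: 19 + 34 + 25 + 16 = 94.
Column 3: 1 + 22 + 13 + 28 = 64.
Column 4: 4 + 37 + 46 + 7 = 94.
Main diagonal: 40 + 34 + 13 + 7 = 94.
Anti-diagonal: 4 + 22 + 25 + 43 = 94.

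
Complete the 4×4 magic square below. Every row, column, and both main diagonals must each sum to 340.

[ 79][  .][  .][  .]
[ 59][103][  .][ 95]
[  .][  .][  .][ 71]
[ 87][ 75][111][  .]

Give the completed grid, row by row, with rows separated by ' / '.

Row 2 must total 340; the given cells sum to 257, so (2,3) = 83.
From row 4, 340 − (87 + 75 + 111) gives (4,4) = 67.
Column 1 must total 340; the given cells sum to 225, so (3,1) = 115.
Column 4 must total 340; the given cells sum to 233, so (1,4) = 107.
Main diagonal: 79 + 103 + 67 + ? = 340, so (3,3) = 91.
Anti-diagonal must total 340; the given cells sum to 277, so (3,2) = 63.
Column 2 must total 340; the given cells sum to 241, so (1,2) = 99.
Column 3 must total 340; the given cells sum to 285, so (1,3) = 55.

79 99 55 107 / 59 103 83 95 / 115 63 91 71 / 87 75 111 67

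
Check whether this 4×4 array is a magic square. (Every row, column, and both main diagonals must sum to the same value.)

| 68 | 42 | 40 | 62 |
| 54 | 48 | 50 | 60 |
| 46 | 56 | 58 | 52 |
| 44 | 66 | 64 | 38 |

Row 1: 68 + 42 + 40 + 62 = 212.
Row 2: 54 + 48 + 50 + 60 = 212.
Row 3: 46 + 56 + 58 + 52 = 212.
Row 4: 44 + 66 + 64 + 38 = 212.
Column 1: 68 + 54 + 46 + 44 = 212.
Column 2: 42 + 48 + 56 + 66 = 212.
Column 3: 40 + 50 + 58 + 64 = 212.
Column 4: 62 + 60 + 52 + 38 = 212.
Main diagonal: 68 + 48 + 58 + 38 = 212.
Anti-diagonal: 62 + 50 + 56 + 44 = 212.
All lines sum to 212.

Yes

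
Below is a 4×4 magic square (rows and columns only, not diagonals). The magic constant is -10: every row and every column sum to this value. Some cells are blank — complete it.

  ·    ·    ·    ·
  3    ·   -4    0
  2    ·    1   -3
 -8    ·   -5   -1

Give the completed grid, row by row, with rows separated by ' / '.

-7 5 -2 -6 / 3 -9 -4 0 / 2 -10 1 -3 / -8 4 -5 -1

From row 2, -10 − (3 + (-4) + 0) gives (2,2) = -9.
The remaining cell in row 3 is (3,2) = -10 − 0 = -10.
Row 4: -8 + (-5) + (-1) + ? = -10, so (4,2) = 4.
From column 1, -10 − (3 + 2 + (-8)) gives (1,1) = -7.
The remaining cell in column 2 is (1,2) = -10 − (-15) = 5.
Column 3 must total -10; the given cells sum to -8, so (1,3) = -2.
Column 4 must total -10; the given cells sum to -4, so (1,4) = -6.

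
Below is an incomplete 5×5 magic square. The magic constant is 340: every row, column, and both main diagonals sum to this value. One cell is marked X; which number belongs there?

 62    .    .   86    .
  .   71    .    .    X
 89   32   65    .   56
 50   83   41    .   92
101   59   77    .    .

From row 3, 340 − (89 + 32 + 65 + 56) gives (3,4) = 98.
The remaining cell in row 4 is (4,4) = 340 − 266 = 74.
Column 1 must total 340; the given cells sum to 302, so (2,1) = 38.
Column 2 must total 340; the given cells sum to 245, so (1,2) = 95.
Main diagonal needs 340; the known cells sum to 272, so (5,5) = 68.
Row 5: 101 + 59 + 77 + 68 + ? = 340, so (5,4) = 35.
From column 4, 340 − (86 + 98 + 74 + 35) gives (2,4) = 47.
Using anti-diagonal: 47 + 65 + 83 + 101 + ? → (1,5) = 340 − 296 = 44.
The remaining cell in row 1 is (1,3) = 340 − 287 = 53.
Using column 3: 53 + 65 + 41 + 77 + ? → (2,3) = 340 − 236 = 104.
From column 5, 340 − (44 + 56 + 92 + 68) gives (2,5) = 80.

80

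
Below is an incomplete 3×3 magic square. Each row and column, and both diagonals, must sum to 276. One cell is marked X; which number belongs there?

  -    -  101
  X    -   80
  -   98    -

Column 3 must total 276; the given cells sum to 181, so (3,3) = 95.
From row 3, 276 − (98 + 95) gives (3,1) = 83.
Anti-diagonal must total 276; the given cells sum to 184, so (2,2) = 92.
Using row 2: 92 + 80 + ? → (2,1) = 276 − 172 = 104.

104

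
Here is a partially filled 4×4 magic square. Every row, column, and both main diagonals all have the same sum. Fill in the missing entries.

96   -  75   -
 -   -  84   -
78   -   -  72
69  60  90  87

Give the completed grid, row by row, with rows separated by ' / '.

96 81 75 54 / 63 66 84 93 / 78 99 57 72 / 69 60 90 87

Row 4 is already complete: 69 + 60 + 90 + 87 = 306, so that is the magic constant.
From column 1, 306 − (96 + 78 + 69) gives (2,1) = 63.
Column 3 must total 306; the given cells sum to 249, so (3,3) = 57.
Main diagonal: 96 + 57 + 87 + ? = 306, so (2,2) = 66.
Row 2 needs 306; the known cells sum to 213, so (2,4) = 93.
The remaining cell in row 3 is (3,2) = 306 − 207 = 99.
The remaining cell in column 2 is (1,2) = 306 − 225 = 81.
Column 4: 93 + 72 + 87 + ? = 306, so (1,4) = 54.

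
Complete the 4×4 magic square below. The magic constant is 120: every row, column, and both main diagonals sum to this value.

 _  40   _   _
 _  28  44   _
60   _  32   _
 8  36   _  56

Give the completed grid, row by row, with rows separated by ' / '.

The remaining cell in row 4 is (4,3) = 120 − 100 = 20.
Using column 2: 40 + 28 + 36 + ? → (3,2) = 120 − 104 = 16.
The remaining cell in column 3 is (1,3) = 120 − 96 = 24.
Main diagonal: 28 + 32 + 56 + ? = 120, so (1,1) = 4.
From anti-diagonal, 120 − (44 + 16 + 8) gives (1,4) = 52.
Row 3 needs 120; the known cells sum to 108, so (3,4) = 12.
From column 1, 120 − (4 + 60 + 8) gives (2,1) = 48.
Column 4 needs 120; the known cells sum to 120, so (2,4) = 0.

4 40 24 52 / 48 28 44 0 / 60 16 32 12 / 8 36 20 56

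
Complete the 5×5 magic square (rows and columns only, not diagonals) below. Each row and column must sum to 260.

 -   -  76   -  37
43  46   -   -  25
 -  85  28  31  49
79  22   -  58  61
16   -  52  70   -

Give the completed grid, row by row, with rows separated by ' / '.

From row 3, 260 − (85 + 28 + 31 + 49) gives (3,1) = 67.
Row 4 must total 260; the given cells sum to 220, so (4,3) = 40.
Column 1 needs 260; the known cells sum to 205, so (1,1) = 55.
Column 3 must total 260; the given cells sum to 196, so (2,3) = 64.
Using column 5: 37 + 25 + 49 + 61 + ? → (5,5) = 260 − 172 = 88.
Using row 2: 43 + 46 + 64 + 25 + ? → (2,4) = 260 − 178 = 82.
Row 5: 16 + 52 + 70 + 88 + ? = 260, so (5,2) = 34.
From column 2, 260 − (46 + 85 + 22 + 34) gives (1,2) = 73.
Column 4 needs 260; the known cells sum to 241, so (1,4) = 19.

55 73 76 19 37 / 43 46 64 82 25 / 67 85 28 31 49 / 79 22 40 58 61 / 16 34 52 70 88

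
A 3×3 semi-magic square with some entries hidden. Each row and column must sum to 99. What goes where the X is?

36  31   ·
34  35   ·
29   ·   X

37

The remaining cell in row 1 is (1,3) = 99 − 67 = 32.
Row 2 needs 99; the known cells sum to 69, so (2,3) = 30.
Column 2 needs 99; the known cells sum to 66, so (3,2) = 33.
From column 3, 99 − (32 + 30) gives (3,3) = 37.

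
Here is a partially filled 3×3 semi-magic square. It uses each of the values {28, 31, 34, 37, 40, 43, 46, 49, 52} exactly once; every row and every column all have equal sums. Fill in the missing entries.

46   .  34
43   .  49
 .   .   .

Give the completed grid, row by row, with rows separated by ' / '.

The 9 entries sum to 360, so each line sums to 360/3 = 120.
The remaining cell in row 1 is (1,2) = 120 − 80 = 40.
From row 2, 120 − (43 + 49) gives (2,2) = 28.
Column 1 must total 120; the given cells sum to 89, so (3,1) = 31.
From column 2, 120 − (40 + 28) gives (3,2) = 52.
From column 3, 120 − (34 + 49) gives (3,3) = 37.

46 40 34 / 43 28 49 / 31 52 37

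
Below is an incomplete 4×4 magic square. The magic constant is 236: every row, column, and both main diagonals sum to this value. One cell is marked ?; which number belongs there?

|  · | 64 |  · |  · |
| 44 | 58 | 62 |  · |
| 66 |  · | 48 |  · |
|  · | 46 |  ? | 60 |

Row 2 must total 236; the given cells sum to 164, so (2,4) = 72.
The remaining cell in column 2 is (3,2) = 236 − 168 = 68.
Using main diagonal: 58 + 48 + 60 + ? → (1,1) = 236 − 166 = 70.
The remaining cell in row 3 is (3,4) = 236 − 182 = 54.
Column 1 must total 236; the given cells sum to 180, so (4,1) = 56.
Column 4 must total 236; the given cells sum to 186, so (1,4) = 50.
Using row 1: 70 + 64 + 50 + ? → (1,3) = 236 − 184 = 52.
Using row 4: 56 + 46 + 60 + ? → (4,3) = 236 − 162 = 74.

74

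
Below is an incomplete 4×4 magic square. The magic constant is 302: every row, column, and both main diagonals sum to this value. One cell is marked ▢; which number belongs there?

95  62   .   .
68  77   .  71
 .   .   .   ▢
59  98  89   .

Row 2 must total 302; the given cells sum to 216, so (2,3) = 86.
Row 4 needs 302; the known cells sum to 246, so (4,4) = 56.
The remaining cell in column 1 is (3,1) = 302 − 222 = 80.
Column 2 must total 302; the given cells sum to 237, so (3,2) = 65.
From main diagonal, 302 − (95 + 77 + 56) gives (3,3) = 74.
Using anti-diagonal: 86 + 65 + 59 + ? → (1,4) = 302 − 210 = 92.
Row 1: 95 + 62 + 92 + ? = 302, so (1,3) = 53.
Using row 3: 80 + 65 + 74 + ? → (3,4) = 302 − 219 = 83.

83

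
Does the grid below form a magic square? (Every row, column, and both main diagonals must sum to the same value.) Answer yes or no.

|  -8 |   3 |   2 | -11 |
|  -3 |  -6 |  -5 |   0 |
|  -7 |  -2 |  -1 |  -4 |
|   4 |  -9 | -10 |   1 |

Yes

Row 1: -8 + 3 + 2 + (-11) = -14.
Row 2: -3 + (-6) + (-5) + 0 = -14.
Row 3: -7 + (-2) + (-1) + (-4) = -14.
Row 4: 4 + (-9) + (-10) + 1 = -14.
Column 1: -8 + (-3) + (-7) + 4 = -14.
Column 2: 3 + (-6) + (-2) + (-9) = -14.
Column 3: 2 + (-5) + (-1) + (-10) = -14.
Column 4: -11 + 0 + (-4) + 1 = -14.
Main diagonal: -8 + (-6) + (-1) + 1 = -14.
Anti-diagonal: -11 + (-5) + (-2) + 4 = -14.
All lines sum to -14.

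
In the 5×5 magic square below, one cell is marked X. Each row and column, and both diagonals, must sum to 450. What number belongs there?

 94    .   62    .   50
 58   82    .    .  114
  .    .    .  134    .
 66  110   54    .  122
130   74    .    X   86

Row 4 must total 450; the given cells sum to 352, so (4,4) = 98.
Column 1 needs 450; the known cells sum to 348, so (3,1) = 102.
Column 5 must total 450; the given cells sum to 372, so (3,5) = 78.
Using main diagonal: 94 + 82 + 98 + 86 + ? → (3,3) = 450 − 360 = 90.
Anti-diagonal needs 450; the known cells sum to 380, so (2,4) = 70.
Row 2 needs 450; the known cells sum to 324, so (2,3) = 126.
From row 3, 450 − (102 + 90 + 134 + 78) gives (3,2) = 46.
From column 2, 450 − (82 + 46 + 110 + 74) gives (1,2) = 138.
From column 3, 450 − (62 + 126 + 90 + 54) gives (5,3) = 118.
The remaining cell in row 1 is (1,4) = 450 − 344 = 106.
Row 5 needs 450; the known cells sum to 408, so (5,4) = 42.

42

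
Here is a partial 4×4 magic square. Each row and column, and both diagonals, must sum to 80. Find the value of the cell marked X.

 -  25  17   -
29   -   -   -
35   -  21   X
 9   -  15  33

The remaining cell in row 4 is (4,2) = 80 − 57 = 23.
Column 1 must total 80; the given cells sum to 73, so (1,1) = 7.
Column 3: 17 + 21 + 15 + ? = 80, so (2,3) = 27.
Using main diagonal: 7 + 21 + 33 + ? → (2,2) = 80 − 61 = 19.
Row 1: 7 + 25 + 17 + ? = 80, so (1,4) = 31.
From row 2, 80 − (29 + 19 + 27) gives (2,4) = 5.
Using column 2: 25 + 19 + 23 + ? → (3,2) = 80 − 67 = 13.
Column 4: 31 + 5 + 33 + ? = 80, so (3,4) = 11.

11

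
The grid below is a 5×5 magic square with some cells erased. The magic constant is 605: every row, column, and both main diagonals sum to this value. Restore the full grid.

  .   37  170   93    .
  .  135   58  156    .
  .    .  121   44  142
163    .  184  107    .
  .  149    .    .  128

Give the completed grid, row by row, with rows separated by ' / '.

From column 3, 605 − (170 + 58 + 121 + 184) gives (5,3) = 72.
The remaining cell in column 4 is (5,4) = 605 − 400 = 205.
Main diagonal must total 605; the given cells sum to 491, so (1,1) = 114.
The remaining cell in row 1 is (1,5) = 605 − 414 = 191.
Row 5 needs 605; the known cells sum to 554, so (5,1) = 51.
Using anti-diagonal: 191 + 156 + 121 + 51 + ? → (4,2) = 605 − 519 = 86.
Row 4 must total 605; the given cells sum to 540, so (4,5) = 65.
From column 2, 605 − (37 + 135 + 86 + 149) gives (3,2) = 198.
Column 5: 191 + 142 + 65 + 128 + ? = 605, so (2,5) = 79.
The remaining cell in row 2 is (2,1) = 605 − 428 = 177.
The remaining cell in row 3 is (3,1) = 605 − 505 = 100.

114 37 170 93 191 / 177 135 58 156 79 / 100 198 121 44 142 / 163 86 184 107 65 / 51 149 72 205 128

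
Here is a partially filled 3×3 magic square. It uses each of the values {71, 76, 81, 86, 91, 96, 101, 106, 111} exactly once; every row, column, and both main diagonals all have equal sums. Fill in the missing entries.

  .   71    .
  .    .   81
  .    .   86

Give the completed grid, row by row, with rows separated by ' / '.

The 9 entries sum to 819, so each line sums to 819/3 = 273.
Column 3: 81 + 86 + ? = 273, so (1,3) = 106.
Row 1 needs 273; the known cells sum to 177, so (1,1) = 96.
Using main diagonal: 96 + 86 + ? → (2,2) = 273 − 182 = 91.
Using anti-diagonal: 106 + 91 + ? → (3,1) = 273 − 197 = 76.
Row 2 must total 273; the given cells sum to 172, so (2,1) = 101.
From row 3, 273 − (76 + 86) gives (3,2) = 111.

96 71 106 / 101 91 81 / 76 111 86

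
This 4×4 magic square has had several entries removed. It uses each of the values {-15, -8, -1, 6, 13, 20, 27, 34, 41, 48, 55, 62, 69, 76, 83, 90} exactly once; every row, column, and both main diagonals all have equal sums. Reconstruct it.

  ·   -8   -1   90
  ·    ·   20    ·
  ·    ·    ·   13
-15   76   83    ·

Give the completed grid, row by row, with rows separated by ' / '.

The 16 entries sum to 600, so each line sums to 600/4 = 150.
Row 1: -8 + (-1) + 90 + ? = 150, so (1,1) = 69.
From row 4, 150 − (-15 + 76 + 83) gives (4,4) = 6.
Column 3 must total 150; the given cells sum to 102, so (3,3) = 48.
The remaining cell in column 4 is (2,4) = 150 − 109 = 41.
From main diagonal, 150 − (69 + 48 + 6) gives (2,2) = 27.
Anti-diagonal: 90 + 20 + (-15) + ? = 150, so (3,2) = 55.
Using row 2: 27 + 20 + 41 + ? → (2,1) = 150 − 88 = 62.
Row 3: 55 + 48 + 13 + ? = 150, so (3,1) = 34.

69 -8 -1 90 / 62 27 20 41 / 34 55 48 13 / -15 76 83 6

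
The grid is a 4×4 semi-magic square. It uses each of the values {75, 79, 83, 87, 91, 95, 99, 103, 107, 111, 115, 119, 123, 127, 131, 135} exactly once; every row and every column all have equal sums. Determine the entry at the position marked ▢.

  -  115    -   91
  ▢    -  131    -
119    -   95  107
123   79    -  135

75

The 16 entries sum to 1680, so each line sums to 1680/4 = 420.
Row 3 must total 420; the given cells sum to 321, so (3,2) = 99.
From row 4, 420 − (123 + 79 + 135) gives (4,3) = 83.
The remaining cell in column 2 is (2,2) = 420 − 293 = 127.
Column 3 must total 420; the given cells sum to 309, so (1,3) = 111.
From column 4, 420 − (91 + 107 + 135) gives (2,4) = 87.
The remaining cell in row 1 is (1,1) = 420 − 317 = 103.
Row 2: 127 + 131 + 87 + ? = 420, so (2,1) = 75.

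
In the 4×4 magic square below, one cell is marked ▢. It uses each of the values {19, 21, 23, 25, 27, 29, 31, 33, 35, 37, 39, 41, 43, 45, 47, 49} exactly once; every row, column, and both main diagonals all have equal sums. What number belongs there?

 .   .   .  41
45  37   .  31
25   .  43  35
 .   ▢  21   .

47

The 16 entries sum to 544, so each line sums to 544/4 = 136.
From row 2, 136 − (45 + 37 + 31) gives (2,3) = 23.
The remaining cell in row 3 is (3,2) = 136 − 103 = 33.
Column 3 needs 136; the known cells sum to 87, so (1,3) = 49.
Using column 4: 41 + 31 + 35 + ? → (4,4) = 136 − 107 = 29.
Main diagonal: 37 + 43 + 29 + ? = 136, so (1,1) = 27.
From anti-diagonal, 136 − (41 + 23 + 33) gives (4,1) = 39.
Row 1 must total 136; the given cells sum to 117, so (1,2) = 19.
From row 4, 136 − (39 + 21 + 29) gives (4,2) = 47.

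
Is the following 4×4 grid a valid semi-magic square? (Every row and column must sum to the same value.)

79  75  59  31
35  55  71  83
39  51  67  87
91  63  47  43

Yes

Row 1: 79 + 75 + 59 + 31 = 244.
Row 2: 35 + 55 + 71 + 83 = 244.
Row 3: 39 + 51 + 67 + 87 = 244.
Row 4: 91 + 63 + 47 + 43 = 244.
Column 1: 79 + 35 + 39 + 91 = 244.
Column 2: 75 + 55 + 51 + 63 = 244.
Column 3: 59 + 71 + 67 + 47 = 244.
Column 4: 31 + 83 + 87 + 43 = 244.
All lines sum to 244.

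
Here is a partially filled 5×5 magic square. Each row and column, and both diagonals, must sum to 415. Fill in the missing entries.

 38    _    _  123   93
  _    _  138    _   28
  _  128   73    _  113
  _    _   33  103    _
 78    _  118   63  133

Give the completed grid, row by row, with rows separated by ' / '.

38 108 53 123 93 / 98 68 138 83 28 / 58 128 73 43 113 / 143 88 33 103 48 / 78 23 118 63 133

Using row 5: 78 + 118 + 63 + 133 + ? → (5,2) = 415 − 392 = 23.
Column 3 must total 415; the given cells sum to 362, so (1,3) = 53.
Column 5 needs 415; the known cells sum to 367, so (4,5) = 48.
Main diagonal: 38 + 73 + 103 + 133 + ? = 415, so (2,2) = 68.
From row 1, 415 − (38 + 53 + 123 + 93) gives (1,2) = 108.
Using column 2: 108 + 68 + 128 + 23 + ? → (4,2) = 415 − 327 = 88.
The remaining cell in anti-diagonal is (2,4) = 415 − 332 = 83.
From row 2, 415 − (68 + 138 + 83 + 28) gives (2,1) = 98.
Row 4 must total 415; the given cells sum to 272, so (4,1) = 143.
Using column 1: 38 + 98 + 143 + 78 + ? → (3,1) = 415 − 357 = 58.
Column 4 must total 415; the given cells sum to 372, so (3,4) = 43.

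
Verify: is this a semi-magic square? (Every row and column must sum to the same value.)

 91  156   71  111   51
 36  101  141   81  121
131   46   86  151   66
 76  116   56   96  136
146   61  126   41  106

Row 1: 91 + 156 + 71 + 111 + 51 = 480.
Row 2: 36 + 101 + 141 + 81 + 121 = 480.
Row 3: 131 + 46 + 86 + 151 + 66 = 480.
Row 4: 76 + 116 + 56 + 96 + 136 = 480.
Row 5: 146 + 61 + 126 + 41 + 106 = 480.
Column 1: 91 + 36 + 131 + 76 + 146 = 480.
Column 2: 156 + 101 + 46 + 116 + 61 = 480.
Column 3: 71 + 141 + 86 + 56 + 126 = 480.
Column 4: 111 + 81 + 151 + 96 + 41 = 480.
Column 5: 51 + 121 + 66 + 136 + 106 = 480.
All lines sum to 480.

Yes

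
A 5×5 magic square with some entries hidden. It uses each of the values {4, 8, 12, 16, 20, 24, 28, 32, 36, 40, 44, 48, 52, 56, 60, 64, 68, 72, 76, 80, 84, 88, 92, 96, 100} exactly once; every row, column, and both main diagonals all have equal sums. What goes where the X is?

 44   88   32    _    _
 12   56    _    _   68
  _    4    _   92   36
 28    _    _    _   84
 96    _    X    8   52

64

The 25 entries sum to 1300, so each line sums to 1300/5 = 260.
From column 1, 260 − (44 + 12 + 28 + 96) gives (3,1) = 80.
Column 5 must total 260; the given cells sum to 240, so (1,5) = 20.
The remaining cell in row 1 is (1,4) = 260 − 184 = 76.
Row 3 must total 260; the given cells sum to 212, so (3,3) = 48.
From main diagonal, 260 − (44 + 56 + 48 + 52) gives (4,4) = 60.
The remaining cell in column 4 is (2,4) = 260 − 236 = 24.
Anti-diagonal must total 260; the given cells sum to 188, so (4,2) = 72.
Row 2 must total 260; the given cells sum to 160, so (2,3) = 100.
Row 4 needs 260; the known cells sum to 244, so (4,3) = 16.
The remaining cell in column 2 is (5,2) = 260 − 220 = 40.
From column 3, 260 − (32 + 100 + 48 + 16) gives (5,3) = 64.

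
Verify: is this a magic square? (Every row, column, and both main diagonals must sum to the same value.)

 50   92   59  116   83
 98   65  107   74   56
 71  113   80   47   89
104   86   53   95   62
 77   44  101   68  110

Row 1: 50 + 92 + 59 + 116 + 83 = 400.
Row 2: 98 + 65 + 107 + 74 + 56 = 400.
Row 3: 71 + 113 + 80 + 47 + 89 = 400.
Row 4: 104 + 86 + 53 + 95 + 62 = 400.
Row 5: 77 + 44 + 101 + 68 + 110 = 400.
Column 1: 50 + 98 + 71 + 104 + 77 = 400.
Column 2: 92 + 65 + 113 + 86 + 44 = 400.
Column 3: 59 + 107 + 80 + 53 + 101 = 400.
Column 4: 116 + 74 + 47 + 95 + 68 = 400.
Column 5: 83 + 56 + 89 + 62 + 110 = 400.
Main diagonal: 50 + 65 + 80 + 95 + 110 = 400.
Anti-diagonal: 83 + 74 + 80 + 86 + 77 = 400.
All lines sum to 400.

Yes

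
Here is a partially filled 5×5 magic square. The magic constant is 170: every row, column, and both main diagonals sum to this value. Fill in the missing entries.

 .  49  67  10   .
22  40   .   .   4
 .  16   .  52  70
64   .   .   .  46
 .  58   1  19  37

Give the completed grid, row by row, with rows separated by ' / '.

31 49 67 10 13 / 22 40 43 61 4 / -2 16 34 52 70 / 64 7 25 28 46 / 55 58 1 19 37

Row 5 must total 170; the given cells sum to 115, so (5,1) = 55.
The remaining cell in column 2 is (4,2) = 170 − 163 = 7.
Column 5 needs 170; the known cells sum to 157, so (1,5) = 13.
From row 1, 170 − (49 + 67 + 10 + 13) gives (1,1) = 31.
Column 1 must total 170; the given cells sum to 172, so (3,1) = -2.
Row 3 needs 170; the known cells sum to 136, so (3,3) = 34.
From main diagonal, 170 − (31 + 40 + 34 + 37) gives (4,4) = 28.
Anti-diagonal must total 170; the given cells sum to 109, so (2,4) = 61.
The remaining cell in row 2 is (2,3) = 170 − 127 = 43.
Using row 4: 64 + 7 + 28 + 46 + ? → (4,3) = 170 − 145 = 25.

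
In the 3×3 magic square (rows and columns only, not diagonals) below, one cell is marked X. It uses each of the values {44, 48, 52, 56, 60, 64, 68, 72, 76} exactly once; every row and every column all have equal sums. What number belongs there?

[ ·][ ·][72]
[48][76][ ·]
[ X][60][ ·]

The 9 entries sum to 540, so each line sums to 540/3 = 180.
The remaining cell in row 2 is (2,3) = 180 − 124 = 56.
Using column 2: 76 + 60 + ? → (1,2) = 180 − 136 = 44.
Column 3 needs 180; the known cells sum to 128, so (3,3) = 52.
Row 1: 44 + 72 + ? = 180, so (1,1) = 64.
Using row 3: 60 + 52 + ? → (3,1) = 180 − 112 = 68.

68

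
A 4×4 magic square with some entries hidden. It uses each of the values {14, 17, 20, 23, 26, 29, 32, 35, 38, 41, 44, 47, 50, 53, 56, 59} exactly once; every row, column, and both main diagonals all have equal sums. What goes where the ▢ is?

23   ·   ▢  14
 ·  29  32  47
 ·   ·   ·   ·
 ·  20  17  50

The 16 entries sum to 584, so each line sums to 584/4 = 146.
From row 2, 146 − (29 + 32 + 47) gives (2,1) = 38.
Using row 4: 20 + 17 + 50 + ? → (4,1) = 146 − 87 = 59.
Column 1 must total 146; the given cells sum to 120, so (3,1) = 26.
Column 4 needs 146; the known cells sum to 111, so (3,4) = 35.
Main diagonal needs 146; the known cells sum to 102, so (3,3) = 44.
From anti-diagonal, 146 − (14 + 32 + 59) gives (3,2) = 41.
From column 2, 146 − (29 + 41 + 20) gives (1,2) = 56.
From column 3, 146 − (32 + 44 + 17) gives (1,3) = 53.

53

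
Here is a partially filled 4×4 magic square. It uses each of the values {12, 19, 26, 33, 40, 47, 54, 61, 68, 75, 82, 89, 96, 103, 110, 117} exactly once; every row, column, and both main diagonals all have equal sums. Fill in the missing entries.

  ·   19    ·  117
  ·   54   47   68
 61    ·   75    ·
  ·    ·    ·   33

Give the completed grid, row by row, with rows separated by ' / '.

The 16 entries sum to 1032, so each line sums to 1032/4 = 258.
Row 2: 54 + 47 + 68 + ? = 258, so (2,1) = 89.
From column 4, 258 − (117 + 68 + 33) gives (3,4) = 40.
Using main diagonal: 54 + 75 + 33 + ? → (1,1) = 258 − 162 = 96.
Row 1 must total 258; the given cells sum to 232, so (1,3) = 26.
Row 3: 61 + 75 + 40 + ? = 258, so (3,2) = 82.
The remaining cell in column 1 is (4,1) = 258 − 246 = 12.
Using column 2: 19 + 54 + 82 + ? → (4,2) = 258 − 155 = 103.
Column 3: 26 + 47 + 75 + ? = 258, so (4,3) = 110.

96 19 26 117 / 89 54 47 68 / 61 82 75 40 / 12 103 110 33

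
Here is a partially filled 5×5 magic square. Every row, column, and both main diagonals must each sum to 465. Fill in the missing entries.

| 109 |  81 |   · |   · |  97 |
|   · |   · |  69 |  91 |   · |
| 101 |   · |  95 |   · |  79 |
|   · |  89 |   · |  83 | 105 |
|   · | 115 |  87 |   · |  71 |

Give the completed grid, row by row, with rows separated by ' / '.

Using column 5: 97 + 79 + 105 + 71 + ? → (2,5) = 465 − 352 = 113.
Using main diagonal: 109 + 95 + 83 + 71 + ? → (2,2) = 465 − 358 = 107.
Anti-diagonal must total 465; the given cells sum to 372, so (5,1) = 93.
From row 2, 465 − (107 + 69 + 91 + 113) gives (2,1) = 85.
Using row 5: 93 + 115 + 87 + 71 + ? → (5,4) = 465 − 366 = 99.
Column 1 needs 465; the known cells sum to 388, so (4,1) = 77.
Column 2 needs 465; the known cells sum to 392, so (3,2) = 73.
Row 3 must total 465; the given cells sum to 348, so (3,4) = 117.
Row 4: 77 + 89 + 83 + 105 + ? = 465, so (4,3) = 111.
The remaining cell in column 3 is (1,3) = 465 − 362 = 103.
Using column 4: 91 + 117 + 83 + 99 + ? → (1,4) = 465 − 390 = 75.

109 81 103 75 97 / 85 107 69 91 113 / 101 73 95 117 79 / 77 89 111 83 105 / 93 115 87 99 71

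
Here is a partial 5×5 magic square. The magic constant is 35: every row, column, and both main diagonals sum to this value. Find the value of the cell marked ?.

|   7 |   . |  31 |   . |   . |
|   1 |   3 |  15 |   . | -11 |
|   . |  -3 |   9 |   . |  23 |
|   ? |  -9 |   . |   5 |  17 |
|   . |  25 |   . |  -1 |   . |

Using row 2: 1 + 3 + 15 + (-11) + ? → (2,4) = 35 − 8 = 27.
Column 2 must total 35; the given cells sum to 16, so (1,2) = 19.
Main diagonal needs 35; the known cells sum to 24, so (5,5) = 11.
The remaining cell in column 5 is (1,5) = 35 − 40 = -5.
Anti-diagonal needs 35; the known cells sum to 22, so (5,1) = 13.
From row 1, 35 − (7 + 19 + 31 + (-5)) gives (1,4) = -17.
Row 5 must total 35; the given cells sum to 48, so (5,3) = -13.
From column 3, 35 − (31 + 15 + 9 + (-13)) gives (4,3) = -7.
Using column 4: -17 + 27 + 5 + (-1) + ? → (3,4) = 35 − 14 = 21.
Row 3 must total 35; the given cells sum to 50, so (3,1) = -15.
From row 4, 35 − (-9 + (-7) + 5 + 17) gives (4,1) = 29.

29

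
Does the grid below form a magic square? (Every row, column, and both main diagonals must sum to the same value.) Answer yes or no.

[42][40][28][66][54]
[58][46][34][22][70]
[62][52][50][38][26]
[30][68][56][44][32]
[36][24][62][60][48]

No — row 3 sums to 228 but row 5 sums to 230.

Row 1: 42 + 40 + 28 + 66 + 54 = 230.
Row 2: 58 + 46 + 34 + 22 + 70 = 230.
Row 3: 62 + 52 + 50 + 38 + 26 = 228.
Row 4: 30 + 68 + 56 + 44 + 32 = 230.
Row 5: 36 + 24 + 62 + 60 + 48 = 230.
Column 1: 42 + 58 + 62 + 30 + 36 = 228.
Column 2: 40 + 46 + 52 + 68 + 24 = 230.
Column 3: 28 + 34 + 50 + 56 + 62 = 230.
Column 4: 66 + 22 + 38 + 44 + 60 = 230.
Column 5: 54 + 70 + 26 + 32 + 48 = 230.
Main diagonal: 42 + 46 + 50 + 44 + 48 = 230.
Anti-diagonal: 54 + 22 + 50 + 68 + 36 = 230.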